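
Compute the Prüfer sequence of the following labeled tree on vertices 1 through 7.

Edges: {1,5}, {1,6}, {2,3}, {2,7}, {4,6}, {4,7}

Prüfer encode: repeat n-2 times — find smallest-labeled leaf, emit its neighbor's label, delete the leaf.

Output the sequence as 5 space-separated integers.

Step 1: leaves = {3,5}. Remove smallest leaf 3, emit neighbor 2.
Step 2: leaves = {2,5}. Remove smallest leaf 2, emit neighbor 7.
Step 3: leaves = {5,7}. Remove smallest leaf 5, emit neighbor 1.
Step 4: leaves = {1,7}. Remove smallest leaf 1, emit neighbor 6.
Step 5: leaves = {6,7}. Remove smallest leaf 6, emit neighbor 4.
Done: 2 vertices remain (4, 7). Sequence = [2 7 1 6 4]

Answer: 2 7 1 6 4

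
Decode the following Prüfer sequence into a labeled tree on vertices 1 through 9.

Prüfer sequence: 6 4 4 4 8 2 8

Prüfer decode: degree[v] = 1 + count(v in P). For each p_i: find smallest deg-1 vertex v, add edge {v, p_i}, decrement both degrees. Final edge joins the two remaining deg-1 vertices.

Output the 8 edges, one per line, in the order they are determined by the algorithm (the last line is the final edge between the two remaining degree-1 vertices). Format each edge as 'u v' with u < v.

Initial degrees: {1:1, 2:2, 3:1, 4:4, 5:1, 6:2, 7:1, 8:3, 9:1}
Step 1: smallest deg-1 vertex = 1, p_1 = 6. Add edge {1,6}. Now deg[1]=0, deg[6]=1.
Step 2: smallest deg-1 vertex = 3, p_2 = 4. Add edge {3,4}. Now deg[3]=0, deg[4]=3.
Step 3: smallest deg-1 vertex = 5, p_3 = 4. Add edge {4,5}. Now deg[5]=0, deg[4]=2.
Step 4: smallest deg-1 vertex = 6, p_4 = 4. Add edge {4,6}. Now deg[6]=0, deg[4]=1.
Step 5: smallest deg-1 vertex = 4, p_5 = 8. Add edge {4,8}. Now deg[4]=0, deg[8]=2.
Step 6: smallest deg-1 vertex = 7, p_6 = 2. Add edge {2,7}. Now deg[7]=0, deg[2]=1.
Step 7: smallest deg-1 vertex = 2, p_7 = 8. Add edge {2,8}. Now deg[2]=0, deg[8]=1.
Final: two remaining deg-1 vertices are 8, 9. Add edge {8,9}.

Answer: 1 6
3 4
4 5
4 6
4 8
2 7
2 8
8 9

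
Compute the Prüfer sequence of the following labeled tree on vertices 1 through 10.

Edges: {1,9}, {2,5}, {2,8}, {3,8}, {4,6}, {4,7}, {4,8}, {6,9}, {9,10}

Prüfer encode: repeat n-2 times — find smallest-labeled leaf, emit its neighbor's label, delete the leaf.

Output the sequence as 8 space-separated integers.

Step 1: leaves = {1,3,5,7,10}. Remove smallest leaf 1, emit neighbor 9.
Step 2: leaves = {3,5,7,10}. Remove smallest leaf 3, emit neighbor 8.
Step 3: leaves = {5,7,10}. Remove smallest leaf 5, emit neighbor 2.
Step 4: leaves = {2,7,10}. Remove smallest leaf 2, emit neighbor 8.
Step 5: leaves = {7,8,10}. Remove smallest leaf 7, emit neighbor 4.
Step 6: leaves = {8,10}. Remove smallest leaf 8, emit neighbor 4.
Step 7: leaves = {4,10}. Remove smallest leaf 4, emit neighbor 6.
Step 8: leaves = {6,10}. Remove smallest leaf 6, emit neighbor 9.
Done: 2 vertices remain (9, 10). Sequence = [9 8 2 8 4 4 6 9]

Answer: 9 8 2 8 4 4 6 9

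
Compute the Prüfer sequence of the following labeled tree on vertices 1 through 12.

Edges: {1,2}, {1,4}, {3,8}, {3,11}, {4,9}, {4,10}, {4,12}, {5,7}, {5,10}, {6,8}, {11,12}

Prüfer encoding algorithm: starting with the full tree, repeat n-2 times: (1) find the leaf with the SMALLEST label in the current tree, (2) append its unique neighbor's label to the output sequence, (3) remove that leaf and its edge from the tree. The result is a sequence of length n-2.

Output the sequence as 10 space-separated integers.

Step 1: leaves = {2,6,7,9}. Remove smallest leaf 2, emit neighbor 1.
Step 2: leaves = {1,6,7,9}. Remove smallest leaf 1, emit neighbor 4.
Step 3: leaves = {6,7,9}. Remove smallest leaf 6, emit neighbor 8.
Step 4: leaves = {7,8,9}. Remove smallest leaf 7, emit neighbor 5.
Step 5: leaves = {5,8,9}. Remove smallest leaf 5, emit neighbor 10.
Step 6: leaves = {8,9,10}. Remove smallest leaf 8, emit neighbor 3.
Step 7: leaves = {3,9,10}. Remove smallest leaf 3, emit neighbor 11.
Step 8: leaves = {9,10,11}. Remove smallest leaf 9, emit neighbor 4.
Step 9: leaves = {10,11}. Remove smallest leaf 10, emit neighbor 4.
Step 10: leaves = {4,11}. Remove smallest leaf 4, emit neighbor 12.
Done: 2 vertices remain (11, 12). Sequence = [1 4 8 5 10 3 11 4 4 12]

Answer: 1 4 8 5 10 3 11 4 4 12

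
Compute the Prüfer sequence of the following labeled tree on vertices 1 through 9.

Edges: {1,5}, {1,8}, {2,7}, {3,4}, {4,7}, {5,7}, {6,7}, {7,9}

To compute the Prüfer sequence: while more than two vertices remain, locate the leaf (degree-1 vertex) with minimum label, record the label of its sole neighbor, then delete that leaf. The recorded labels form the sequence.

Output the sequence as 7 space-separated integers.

Step 1: leaves = {2,3,6,8,9}. Remove smallest leaf 2, emit neighbor 7.
Step 2: leaves = {3,6,8,9}. Remove smallest leaf 3, emit neighbor 4.
Step 3: leaves = {4,6,8,9}. Remove smallest leaf 4, emit neighbor 7.
Step 4: leaves = {6,8,9}. Remove smallest leaf 6, emit neighbor 7.
Step 5: leaves = {8,9}. Remove smallest leaf 8, emit neighbor 1.
Step 6: leaves = {1,9}. Remove smallest leaf 1, emit neighbor 5.
Step 7: leaves = {5,9}. Remove smallest leaf 5, emit neighbor 7.
Done: 2 vertices remain (7, 9). Sequence = [7 4 7 7 1 5 7]

Answer: 7 4 7 7 1 5 7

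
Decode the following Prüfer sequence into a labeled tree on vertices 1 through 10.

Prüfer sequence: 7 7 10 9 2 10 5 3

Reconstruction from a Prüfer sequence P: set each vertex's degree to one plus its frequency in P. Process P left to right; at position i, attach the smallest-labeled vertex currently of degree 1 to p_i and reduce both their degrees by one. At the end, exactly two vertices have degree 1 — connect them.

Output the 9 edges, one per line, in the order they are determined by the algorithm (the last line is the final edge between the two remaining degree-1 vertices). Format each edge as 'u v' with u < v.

Initial degrees: {1:1, 2:2, 3:2, 4:1, 5:2, 6:1, 7:3, 8:1, 9:2, 10:3}
Step 1: smallest deg-1 vertex = 1, p_1 = 7. Add edge {1,7}. Now deg[1]=0, deg[7]=2.
Step 2: smallest deg-1 vertex = 4, p_2 = 7. Add edge {4,7}. Now deg[4]=0, deg[7]=1.
Step 3: smallest deg-1 vertex = 6, p_3 = 10. Add edge {6,10}. Now deg[6]=0, deg[10]=2.
Step 4: smallest deg-1 vertex = 7, p_4 = 9. Add edge {7,9}. Now deg[7]=0, deg[9]=1.
Step 5: smallest deg-1 vertex = 8, p_5 = 2. Add edge {2,8}. Now deg[8]=0, deg[2]=1.
Step 6: smallest deg-1 vertex = 2, p_6 = 10. Add edge {2,10}. Now deg[2]=0, deg[10]=1.
Step 7: smallest deg-1 vertex = 9, p_7 = 5. Add edge {5,9}. Now deg[9]=0, deg[5]=1.
Step 8: smallest deg-1 vertex = 5, p_8 = 3. Add edge {3,5}. Now deg[5]=0, deg[3]=1.
Final: two remaining deg-1 vertices are 3, 10. Add edge {3,10}.

Answer: 1 7
4 7
6 10
7 9
2 8
2 10
5 9
3 5
3 10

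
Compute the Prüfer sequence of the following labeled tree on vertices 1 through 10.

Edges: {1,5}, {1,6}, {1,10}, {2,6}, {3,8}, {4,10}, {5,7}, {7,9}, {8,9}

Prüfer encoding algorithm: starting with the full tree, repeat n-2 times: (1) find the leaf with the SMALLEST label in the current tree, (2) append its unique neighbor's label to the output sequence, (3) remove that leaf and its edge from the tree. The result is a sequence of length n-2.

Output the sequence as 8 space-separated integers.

Answer: 6 8 10 1 9 7 5 1

Derivation:
Step 1: leaves = {2,3,4}. Remove smallest leaf 2, emit neighbor 6.
Step 2: leaves = {3,4,6}. Remove smallest leaf 3, emit neighbor 8.
Step 3: leaves = {4,6,8}. Remove smallest leaf 4, emit neighbor 10.
Step 4: leaves = {6,8,10}. Remove smallest leaf 6, emit neighbor 1.
Step 5: leaves = {8,10}. Remove smallest leaf 8, emit neighbor 9.
Step 6: leaves = {9,10}. Remove smallest leaf 9, emit neighbor 7.
Step 7: leaves = {7,10}. Remove smallest leaf 7, emit neighbor 5.
Step 8: leaves = {5,10}. Remove smallest leaf 5, emit neighbor 1.
Done: 2 vertices remain (1, 10). Sequence = [6 8 10 1 9 7 5 1]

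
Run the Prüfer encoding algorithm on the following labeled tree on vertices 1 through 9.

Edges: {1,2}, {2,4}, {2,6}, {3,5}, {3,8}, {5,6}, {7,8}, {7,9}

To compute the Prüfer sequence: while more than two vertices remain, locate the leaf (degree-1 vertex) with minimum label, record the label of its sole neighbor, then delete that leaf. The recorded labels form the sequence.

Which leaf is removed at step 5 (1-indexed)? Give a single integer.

Answer: 5

Derivation:
Step 1: current leaves = {1,4,9}. Remove leaf 1 (neighbor: 2).
Step 2: current leaves = {4,9}. Remove leaf 4 (neighbor: 2).
Step 3: current leaves = {2,9}. Remove leaf 2 (neighbor: 6).
Step 4: current leaves = {6,9}. Remove leaf 6 (neighbor: 5).
Step 5: current leaves = {5,9}. Remove leaf 5 (neighbor: 3).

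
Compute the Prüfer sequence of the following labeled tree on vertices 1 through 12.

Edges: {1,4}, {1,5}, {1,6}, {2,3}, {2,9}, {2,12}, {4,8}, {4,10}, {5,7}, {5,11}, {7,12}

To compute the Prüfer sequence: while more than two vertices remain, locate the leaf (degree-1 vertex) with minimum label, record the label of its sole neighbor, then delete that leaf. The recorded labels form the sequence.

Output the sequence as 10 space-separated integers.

Answer: 2 1 4 2 12 4 1 5 5 7

Derivation:
Step 1: leaves = {3,6,8,9,10,11}. Remove smallest leaf 3, emit neighbor 2.
Step 2: leaves = {6,8,9,10,11}. Remove smallest leaf 6, emit neighbor 1.
Step 3: leaves = {8,9,10,11}. Remove smallest leaf 8, emit neighbor 4.
Step 4: leaves = {9,10,11}. Remove smallest leaf 9, emit neighbor 2.
Step 5: leaves = {2,10,11}. Remove smallest leaf 2, emit neighbor 12.
Step 6: leaves = {10,11,12}. Remove smallest leaf 10, emit neighbor 4.
Step 7: leaves = {4,11,12}. Remove smallest leaf 4, emit neighbor 1.
Step 8: leaves = {1,11,12}. Remove smallest leaf 1, emit neighbor 5.
Step 9: leaves = {11,12}. Remove smallest leaf 11, emit neighbor 5.
Step 10: leaves = {5,12}. Remove smallest leaf 5, emit neighbor 7.
Done: 2 vertices remain (7, 12). Sequence = [2 1 4 2 12 4 1 5 5 7]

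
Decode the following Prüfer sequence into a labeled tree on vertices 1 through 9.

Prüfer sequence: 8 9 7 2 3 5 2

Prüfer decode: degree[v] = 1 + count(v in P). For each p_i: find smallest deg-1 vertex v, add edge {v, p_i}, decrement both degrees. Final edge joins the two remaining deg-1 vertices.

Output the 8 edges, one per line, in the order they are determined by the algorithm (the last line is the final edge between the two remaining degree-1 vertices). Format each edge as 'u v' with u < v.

Initial degrees: {1:1, 2:3, 3:2, 4:1, 5:2, 6:1, 7:2, 8:2, 9:2}
Step 1: smallest deg-1 vertex = 1, p_1 = 8. Add edge {1,8}. Now deg[1]=0, deg[8]=1.
Step 2: smallest deg-1 vertex = 4, p_2 = 9. Add edge {4,9}. Now deg[4]=0, deg[9]=1.
Step 3: smallest deg-1 vertex = 6, p_3 = 7. Add edge {6,7}. Now deg[6]=0, deg[7]=1.
Step 4: smallest deg-1 vertex = 7, p_4 = 2. Add edge {2,7}. Now deg[7]=0, deg[2]=2.
Step 5: smallest deg-1 vertex = 8, p_5 = 3. Add edge {3,8}. Now deg[8]=0, deg[3]=1.
Step 6: smallest deg-1 vertex = 3, p_6 = 5. Add edge {3,5}. Now deg[3]=0, deg[5]=1.
Step 7: smallest deg-1 vertex = 5, p_7 = 2. Add edge {2,5}. Now deg[5]=0, deg[2]=1.
Final: two remaining deg-1 vertices are 2, 9. Add edge {2,9}.

Answer: 1 8
4 9
6 7
2 7
3 8
3 5
2 5
2 9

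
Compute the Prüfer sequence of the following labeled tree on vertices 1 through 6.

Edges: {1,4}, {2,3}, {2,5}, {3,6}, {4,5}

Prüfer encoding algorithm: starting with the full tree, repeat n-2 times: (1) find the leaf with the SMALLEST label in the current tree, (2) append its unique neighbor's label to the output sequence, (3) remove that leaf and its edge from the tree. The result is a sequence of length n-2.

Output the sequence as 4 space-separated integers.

Step 1: leaves = {1,6}. Remove smallest leaf 1, emit neighbor 4.
Step 2: leaves = {4,6}. Remove smallest leaf 4, emit neighbor 5.
Step 3: leaves = {5,6}. Remove smallest leaf 5, emit neighbor 2.
Step 4: leaves = {2,6}. Remove smallest leaf 2, emit neighbor 3.
Done: 2 vertices remain (3, 6). Sequence = [4 5 2 3]

Answer: 4 5 2 3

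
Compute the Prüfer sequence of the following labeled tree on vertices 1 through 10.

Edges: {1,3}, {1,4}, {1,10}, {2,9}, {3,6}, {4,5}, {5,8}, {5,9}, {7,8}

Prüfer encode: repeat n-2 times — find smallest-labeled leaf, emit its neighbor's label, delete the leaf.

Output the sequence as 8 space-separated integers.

Step 1: leaves = {2,6,7,10}. Remove smallest leaf 2, emit neighbor 9.
Step 2: leaves = {6,7,9,10}. Remove smallest leaf 6, emit neighbor 3.
Step 3: leaves = {3,7,9,10}. Remove smallest leaf 3, emit neighbor 1.
Step 4: leaves = {7,9,10}. Remove smallest leaf 7, emit neighbor 8.
Step 5: leaves = {8,9,10}. Remove smallest leaf 8, emit neighbor 5.
Step 6: leaves = {9,10}. Remove smallest leaf 9, emit neighbor 5.
Step 7: leaves = {5,10}. Remove smallest leaf 5, emit neighbor 4.
Step 8: leaves = {4,10}. Remove smallest leaf 4, emit neighbor 1.
Done: 2 vertices remain (1, 10). Sequence = [9 3 1 8 5 5 4 1]

Answer: 9 3 1 8 5 5 4 1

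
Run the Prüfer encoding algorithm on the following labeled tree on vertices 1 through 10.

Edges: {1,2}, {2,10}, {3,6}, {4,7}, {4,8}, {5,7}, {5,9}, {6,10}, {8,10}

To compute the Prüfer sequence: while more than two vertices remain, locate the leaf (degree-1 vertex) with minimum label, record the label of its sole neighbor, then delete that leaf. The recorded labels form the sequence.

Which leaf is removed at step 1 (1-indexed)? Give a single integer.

Answer: 1

Derivation:
Step 1: current leaves = {1,3,9}. Remove leaf 1 (neighbor: 2).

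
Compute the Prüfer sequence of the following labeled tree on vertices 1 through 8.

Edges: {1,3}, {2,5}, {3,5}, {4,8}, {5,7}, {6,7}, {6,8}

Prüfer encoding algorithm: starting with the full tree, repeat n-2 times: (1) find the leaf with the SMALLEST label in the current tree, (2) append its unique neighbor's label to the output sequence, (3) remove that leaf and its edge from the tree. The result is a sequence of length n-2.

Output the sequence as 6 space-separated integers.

Step 1: leaves = {1,2,4}. Remove smallest leaf 1, emit neighbor 3.
Step 2: leaves = {2,3,4}. Remove smallest leaf 2, emit neighbor 5.
Step 3: leaves = {3,4}. Remove smallest leaf 3, emit neighbor 5.
Step 4: leaves = {4,5}. Remove smallest leaf 4, emit neighbor 8.
Step 5: leaves = {5,8}. Remove smallest leaf 5, emit neighbor 7.
Step 6: leaves = {7,8}. Remove smallest leaf 7, emit neighbor 6.
Done: 2 vertices remain (6, 8). Sequence = [3 5 5 8 7 6]

Answer: 3 5 5 8 7 6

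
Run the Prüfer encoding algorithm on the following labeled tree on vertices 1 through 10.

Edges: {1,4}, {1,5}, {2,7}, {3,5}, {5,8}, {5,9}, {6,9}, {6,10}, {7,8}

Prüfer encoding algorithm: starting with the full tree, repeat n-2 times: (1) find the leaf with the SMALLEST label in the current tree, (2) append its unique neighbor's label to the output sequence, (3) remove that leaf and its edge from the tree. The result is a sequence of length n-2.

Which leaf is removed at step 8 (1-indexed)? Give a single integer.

Answer: 9

Derivation:
Step 1: current leaves = {2,3,4,10}. Remove leaf 2 (neighbor: 7).
Step 2: current leaves = {3,4,7,10}. Remove leaf 3 (neighbor: 5).
Step 3: current leaves = {4,7,10}. Remove leaf 4 (neighbor: 1).
Step 4: current leaves = {1,7,10}. Remove leaf 1 (neighbor: 5).
Step 5: current leaves = {7,10}. Remove leaf 7 (neighbor: 8).
Step 6: current leaves = {8,10}. Remove leaf 8 (neighbor: 5).
Step 7: current leaves = {5,10}. Remove leaf 5 (neighbor: 9).
Step 8: current leaves = {9,10}. Remove leaf 9 (neighbor: 6).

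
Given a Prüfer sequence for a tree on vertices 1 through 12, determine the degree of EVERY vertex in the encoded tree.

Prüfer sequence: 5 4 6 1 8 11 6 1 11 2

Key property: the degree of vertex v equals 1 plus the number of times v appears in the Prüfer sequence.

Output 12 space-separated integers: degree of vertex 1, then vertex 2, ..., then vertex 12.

p_1 = 5: count[5] becomes 1
p_2 = 4: count[4] becomes 1
p_3 = 6: count[6] becomes 1
p_4 = 1: count[1] becomes 1
p_5 = 8: count[8] becomes 1
p_6 = 11: count[11] becomes 1
p_7 = 6: count[6] becomes 2
p_8 = 1: count[1] becomes 2
p_9 = 11: count[11] becomes 2
p_10 = 2: count[2] becomes 1
Degrees (1 + count): deg[1]=1+2=3, deg[2]=1+1=2, deg[3]=1+0=1, deg[4]=1+1=2, deg[5]=1+1=2, deg[6]=1+2=3, deg[7]=1+0=1, deg[8]=1+1=2, deg[9]=1+0=1, deg[10]=1+0=1, deg[11]=1+2=3, deg[12]=1+0=1

Answer: 3 2 1 2 2 3 1 2 1 1 3 1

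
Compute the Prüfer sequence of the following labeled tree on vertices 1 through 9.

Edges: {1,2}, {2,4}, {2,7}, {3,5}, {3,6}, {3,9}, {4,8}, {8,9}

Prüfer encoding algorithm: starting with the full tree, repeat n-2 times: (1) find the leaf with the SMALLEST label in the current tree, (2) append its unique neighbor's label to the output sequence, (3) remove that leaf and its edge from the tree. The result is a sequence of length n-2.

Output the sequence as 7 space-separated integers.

Step 1: leaves = {1,5,6,7}. Remove smallest leaf 1, emit neighbor 2.
Step 2: leaves = {5,6,7}. Remove smallest leaf 5, emit neighbor 3.
Step 3: leaves = {6,7}. Remove smallest leaf 6, emit neighbor 3.
Step 4: leaves = {3,7}. Remove smallest leaf 3, emit neighbor 9.
Step 5: leaves = {7,9}. Remove smallest leaf 7, emit neighbor 2.
Step 6: leaves = {2,9}. Remove smallest leaf 2, emit neighbor 4.
Step 7: leaves = {4,9}. Remove smallest leaf 4, emit neighbor 8.
Done: 2 vertices remain (8, 9). Sequence = [2 3 3 9 2 4 8]

Answer: 2 3 3 9 2 4 8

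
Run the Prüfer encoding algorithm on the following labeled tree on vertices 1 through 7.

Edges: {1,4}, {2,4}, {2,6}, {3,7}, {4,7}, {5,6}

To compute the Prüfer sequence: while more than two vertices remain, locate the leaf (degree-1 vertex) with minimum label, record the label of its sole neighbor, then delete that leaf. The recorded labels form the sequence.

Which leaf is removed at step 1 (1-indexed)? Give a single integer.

Answer: 1

Derivation:
Step 1: current leaves = {1,3,5}. Remove leaf 1 (neighbor: 4).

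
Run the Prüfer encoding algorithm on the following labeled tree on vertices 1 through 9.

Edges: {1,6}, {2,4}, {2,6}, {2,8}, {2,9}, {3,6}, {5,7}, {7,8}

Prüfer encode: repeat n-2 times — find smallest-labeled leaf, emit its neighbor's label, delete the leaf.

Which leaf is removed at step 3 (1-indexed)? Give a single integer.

Answer: 4

Derivation:
Step 1: current leaves = {1,3,4,5,9}. Remove leaf 1 (neighbor: 6).
Step 2: current leaves = {3,4,5,9}. Remove leaf 3 (neighbor: 6).
Step 3: current leaves = {4,5,6,9}. Remove leaf 4 (neighbor: 2).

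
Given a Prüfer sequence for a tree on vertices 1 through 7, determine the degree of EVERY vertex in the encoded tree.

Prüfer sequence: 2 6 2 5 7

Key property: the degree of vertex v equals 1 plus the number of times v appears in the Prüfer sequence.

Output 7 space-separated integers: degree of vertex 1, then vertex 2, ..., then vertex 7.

Answer: 1 3 1 1 2 2 2

Derivation:
p_1 = 2: count[2] becomes 1
p_2 = 6: count[6] becomes 1
p_3 = 2: count[2] becomes 2
p_4 = 5: count[5] becomes 1
p_5 = 7: count[7] becomes 1
Degrees (1 + count): deg[1]=1+0=1, deg[2]=1+2=3, deg[3]=1+0=1, deg[4]=1+0=1, deg[5]=1+1=2, deg[6]=1+1=2, deg[7]=1+1=2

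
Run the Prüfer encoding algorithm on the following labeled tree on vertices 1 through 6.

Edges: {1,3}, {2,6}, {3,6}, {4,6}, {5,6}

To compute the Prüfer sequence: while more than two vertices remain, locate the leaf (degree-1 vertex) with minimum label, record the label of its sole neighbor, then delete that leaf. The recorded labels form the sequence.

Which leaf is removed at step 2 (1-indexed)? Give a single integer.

Answer: 2

Derivation:
Step 1: current leaves = {1,2,4,5}. Remove leaf 1 (neighbor: 3).
Step 2: current leaves = {2,3,4,5}. Remove leaf 2 (neighbor: 6).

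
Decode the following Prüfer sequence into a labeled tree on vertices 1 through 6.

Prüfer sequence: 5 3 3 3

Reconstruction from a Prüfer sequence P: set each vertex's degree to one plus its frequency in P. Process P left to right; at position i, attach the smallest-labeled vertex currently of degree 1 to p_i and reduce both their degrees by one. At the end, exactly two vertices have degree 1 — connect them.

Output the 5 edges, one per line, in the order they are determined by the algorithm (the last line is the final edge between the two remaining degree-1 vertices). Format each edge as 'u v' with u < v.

Initial degrees: {1:1, 2:1, 3:4, 4:1, 5:2, 6:1}
Step 1: smallest deg-1 vertex = 1, p_1 = 5. Add edge {1,5}. Now deg[1]=0, deg[5]=1.
Step 2: smallest deg-1 vertex = 2, p_2 = 3. Add edge {2,3}. Now deg[2]=0, deg[3]=3.
Step 3: smallest deg-1 vertex = 4, p_3 = 3. Add edge {3,4}. Now deg[4]=0, deg[3]=2.
Step 4: smallest deg-1 vertex = 5, p_4 = 3. Add edge {3,5}. Now deg[5]=0, deg[3]=1.
Final: two remaining deg-1 vertices are 3, 6. Add edge {3,6}.

Answer: 1 5
2 3
3 4
3 5
3 6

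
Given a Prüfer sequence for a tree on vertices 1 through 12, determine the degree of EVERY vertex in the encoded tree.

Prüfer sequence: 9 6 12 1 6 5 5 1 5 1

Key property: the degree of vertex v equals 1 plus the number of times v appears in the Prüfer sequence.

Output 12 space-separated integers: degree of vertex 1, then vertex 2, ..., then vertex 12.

Answer: 4 1 1 1 4 3 1 1 2 1 1 2

Derivation:
p_1 = 9: count[9] becomes 1
p_2 = 6: count[6] becomes 1
p_3 = 12: count[12] becomes 1
p_4 = 1: count[1] becomes 1
p_5 = 6: count[6] becomes 2
p_6 = 5: count[5] becomes 1
p_7 = 5: count[5] becomes 2
p_8 = 1: count[1] becomes 2
p_9 = 5: count[5] becomes 3
p_10 = 1: count[1] becomes 3
Degrees (1 + count): deg[1]=1+3=4, deg[2]=1+0=1, deg[3]=1+0=1, deg[4]=1+0=1, deg[5]=1+3=4, deg[6]=1+2=3, deg[7]=1+0=1, deg[8]=1+0=1, deg[9]=1+1=2, deg[10]=1+0=1, deg[11]=1+0=1, deg[12]=1+1=2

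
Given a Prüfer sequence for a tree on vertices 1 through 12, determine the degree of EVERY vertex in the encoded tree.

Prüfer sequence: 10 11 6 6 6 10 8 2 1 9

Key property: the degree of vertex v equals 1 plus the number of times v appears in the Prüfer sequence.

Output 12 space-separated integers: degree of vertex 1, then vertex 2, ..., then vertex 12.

p_1 = 10: count[10] becomes 1
p_2 = 11: count[11] becomes 1
p_3 = 6: count[6] becomes 1
p_4 = 6: count[6] becomes 2
p_5 = 6: count[6] becomes 3
p_6 = 10: count[10] becomes 2
p_7 = 8: count[8] becomes 1
p_8 = 2: count[2] becomes 1
p_9 = 1: count[1] becomes 1
p_10 = 9: count[9] becomes 1
Degrees (1 + count): deg[1]=1+1=2, deg[2]=1+1=2, deg[3]=1+0=1, deg[4]=1+0=1, deg[5]=1+0=1, deg[6]=1+3=4, deg[7]=1+0=1, deg[8]=1+1=2, deg[9]=1+1=2, deg[10]=1+2=3, deg[11]=1+1=2, deg[12]=1+0=1

Answer: 2 2 1 1 1 4 1 2 2 3 2 1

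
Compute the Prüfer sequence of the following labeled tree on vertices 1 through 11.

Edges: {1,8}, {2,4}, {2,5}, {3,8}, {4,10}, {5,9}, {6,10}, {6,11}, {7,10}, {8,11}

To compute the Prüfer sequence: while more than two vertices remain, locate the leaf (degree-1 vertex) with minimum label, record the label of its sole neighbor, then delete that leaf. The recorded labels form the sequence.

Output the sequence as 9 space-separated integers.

Answer: 8 8 10 11 5 2 4 10 6

Derivation:
Step 1: leaves = {1,3,7,9}. Remove smallest leaf 1, emit neighbor 8.
Step 2: leaves = {3,7,9}. Remove smallest leaf 3, emit neighbor 8.
Step 3: leaves = {7,8,9}. Remove smallest leaf 7, emit neighbor 10.
Step 4: leaves = {8,9}. Remove smallest leaf 8, emit neighbor 11.
Step 5: leaves = {9,11}. Remove smallest leaf 9, emit neighbor 5.
Step 6: leaves = {5,11}. Remove smallest leaf 5, emit neighbor 2.
Step 7: leaves = {2,11}. Remove smallest leaf 2, emit neighbor 4.
Step 8: leaves = {4,11}. Remove smallest leaf 4, emit neighbor 10.
Step 9: leaves = {10,11}. Remove smallest leaf 10, emit neighbor 6.
Done: 2 vertices remain (6, 11). Sequence = [8 8 10 11 5 2 4 10 6]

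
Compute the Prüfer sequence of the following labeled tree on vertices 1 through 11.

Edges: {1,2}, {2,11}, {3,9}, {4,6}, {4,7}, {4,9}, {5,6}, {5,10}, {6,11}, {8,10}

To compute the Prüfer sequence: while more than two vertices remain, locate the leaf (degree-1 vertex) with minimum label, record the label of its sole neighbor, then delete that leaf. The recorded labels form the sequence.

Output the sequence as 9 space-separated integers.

Step 1: leaves = {1,3,7,8}. Remove smallest leaf 1, emit neighbor 2.
Step 2: leaves = {2,3,7,8}. Remove smallest leaf 2, emit neighbor 11.
Step 3: leaves = {3,7,8,11}. Remove smallest leaf 3, emit neighbor 9.
Step 4: leaves = {7,8,9,11}. Remove smallest leaf 7, emit neighbor 4.
Step 5: leaves = {8,9,11}. Remove smallest leaf 8, emit neighbor 10.
Step 6: leaves = {9,10,11}. Remove smallest leaf 9, emit neighbor 4.
Step 7: leaves = {4,10,11}. Remove smallest leaf 4, emit neighbor 6.
Step 8: leaves = {10,11}. Remove smallest leaf 10, emit neighbor 5.
Step 9: leaves = {5,11}. Remove smallest leaf 5, emit neighbor 6.
Done: 2 vertices remain (6, 11). Sequence = [2 11 9 4 10 4 6 5 6]

Answer: 2 11 9 4 10 4 6 5 6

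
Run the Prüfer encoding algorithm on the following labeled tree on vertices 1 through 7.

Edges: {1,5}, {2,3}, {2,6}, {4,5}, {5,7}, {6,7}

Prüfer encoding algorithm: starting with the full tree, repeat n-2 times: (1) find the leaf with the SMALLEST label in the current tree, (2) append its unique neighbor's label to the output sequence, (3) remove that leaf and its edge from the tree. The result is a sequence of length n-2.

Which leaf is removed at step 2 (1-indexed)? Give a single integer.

Answer: 3

Derivation:
Step 1: current leaves = {1,3,4}. Remove leaf 1 (neighbor: 5).
Step 2: current leaves = {3,4}. Remove leaf 3 (neighbor: 2).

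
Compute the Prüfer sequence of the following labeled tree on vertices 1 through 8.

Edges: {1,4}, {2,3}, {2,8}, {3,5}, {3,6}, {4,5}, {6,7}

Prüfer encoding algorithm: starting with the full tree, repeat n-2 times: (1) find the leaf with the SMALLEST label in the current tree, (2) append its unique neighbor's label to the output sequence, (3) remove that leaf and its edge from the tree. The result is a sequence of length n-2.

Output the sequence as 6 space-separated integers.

Step 1: leaves = {1,7,8}. Remove smallest leaf 1, emit neighbor 4.
Step 2: leaves = {4,7,8}. Remove smallest leaf 4, emit neighbor 5.
Step 3: leaves = {5,7,8}. Remove smallest leaf 5, emit neighbor 3.
Step 4: leaves = {7,8}. Remove smallest leaf 7, emit neighbor 6.
Step 5: leaves = {6,8}. Remove smallest leaf 6, emit neighbor 3.
Step 6: leaves = {3,8}. Remove smallest leaf 3, emit neighbor 2.
Done: 2 vertices remain (2, 8). Sequence = [4 5 3 6 3 2]

Answer: 4 5 3 6 3 2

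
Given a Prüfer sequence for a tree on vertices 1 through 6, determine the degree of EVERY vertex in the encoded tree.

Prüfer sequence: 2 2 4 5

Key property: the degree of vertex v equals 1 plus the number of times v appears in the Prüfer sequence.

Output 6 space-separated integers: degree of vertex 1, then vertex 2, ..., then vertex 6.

Answer: 1 3 1 2 2 1

Derivation:
p_1 = 2: count[2] becomes 1
p_2 = 2: count[2] becomes 2
p_3 = 4: count[4] becomes 1
p_4 = 5: count[5] becomes 1
Degrees (1 + count): deg[1]=1+0=1, deg[2]=1+2=3, deg[3]=1+0=1, deg[4]=1+1=2, deg[5]=1+1=2, deg[6]=1+0=1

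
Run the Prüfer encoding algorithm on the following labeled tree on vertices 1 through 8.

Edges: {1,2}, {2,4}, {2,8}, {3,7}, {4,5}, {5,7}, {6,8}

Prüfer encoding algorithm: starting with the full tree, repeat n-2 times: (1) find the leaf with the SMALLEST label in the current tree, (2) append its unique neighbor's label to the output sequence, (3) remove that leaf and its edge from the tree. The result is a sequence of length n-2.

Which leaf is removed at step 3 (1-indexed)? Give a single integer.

Answer: 6

Derivation:
Step 1: current leaves = {1,3,6}. Remove leaf 1 (neighbor: 2).
Step 2: current leaves = {3,6}. Remove leaf 3 (neighbor: 7).
Step 3: current leaves = {6,7}. Remove leaf 6 (neighbor: 8).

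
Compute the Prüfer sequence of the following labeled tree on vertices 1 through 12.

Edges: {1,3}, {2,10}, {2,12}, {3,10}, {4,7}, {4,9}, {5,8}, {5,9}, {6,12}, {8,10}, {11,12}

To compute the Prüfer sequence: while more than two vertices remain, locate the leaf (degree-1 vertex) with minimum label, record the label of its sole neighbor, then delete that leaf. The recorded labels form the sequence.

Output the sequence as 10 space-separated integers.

Answer: 3 10 12 4 9 5 8 10 2 12

Derivation:
Step 1: leaves = {1,6,7,11}. Remove smallest leaf 1, emit neighbor 3.
Step 2: leaves = {3,6,7,11}. Remove smallest leaf 3, emit neighbor 10.
Step 3: leaves = {6,7,11}. Remove smallest leaf 6, emit neighbor 12.
Step 4: leaves = {7,11}. Remove smallest leaf 7, emit neighbor 4.
Step 5: leaves = {4,11}. Remove smallest leaf 4, emit neighbor 9.
Step 6: leaves = {9,11}. Remove smallest leaf 9, emit neighbor 5.
Step 7: leaves = {5,11}. Remove smallest leaf 5, emit neighbor 8.
Step 8: leaves = {8,11}. Remove smallest leaf 8, emit neighbor 10.
Step 9: leaves = {10,11}. Remove smallest leaf 10, emit neighbor 2.
Step 10: leaves = {2,11}. Remove smallest leaf 2, emit neighbor 12.
Done: 2 vertices remain (11, 12). Sequence = [3 10 12 4 9 5 8 10 2 12]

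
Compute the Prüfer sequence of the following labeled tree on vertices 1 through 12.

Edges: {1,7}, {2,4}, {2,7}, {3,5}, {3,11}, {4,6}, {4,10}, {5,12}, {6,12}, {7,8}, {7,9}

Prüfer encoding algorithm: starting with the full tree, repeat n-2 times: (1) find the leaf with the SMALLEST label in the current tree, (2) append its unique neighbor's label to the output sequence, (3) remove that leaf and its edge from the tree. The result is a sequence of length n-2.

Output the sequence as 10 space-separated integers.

Step 1: leaves = {1,8,9,10,11}. Remove smallest leaf 1, emit neighbor 7.
Step 2: leaves = {8,9,10,11}. Remove smallest leaf 8, emit neighbor 7.
Step 3: leaves = {9,10,11}. Remove smallest leaf 9, emit neighbor 7.
Step 4: leaves = {7,10,11}. Remove smallest leaf 7, emit neighbor 2.
Step 5: leaves = {2,10,11}. Remove smallest leaf 2, emit neighbor 4.
Step 6: leaves = {10,11}. Remove smallest leaf 10, emit neighbor 4.
Step 7: leaves = {4,11}. Remove smallest leaf 4, emit neighbor 6.
Step 8: leaves = {6,11}. Remove smallest leaf 6, emit neighbor 12.
Step 9: leaves = {11,12}. Remove smallest leaf 11, emit neighbor 3.
Step 10: leaves = {3,12}. Remove smallest leaf 3, emit neighbor 5.
Done: 2 vertices remain (5, 12). Sequence = [7 7 7 2 4 4 6 12 3 5]

Answer: 7 7 7 2 4 4 6 12 3 5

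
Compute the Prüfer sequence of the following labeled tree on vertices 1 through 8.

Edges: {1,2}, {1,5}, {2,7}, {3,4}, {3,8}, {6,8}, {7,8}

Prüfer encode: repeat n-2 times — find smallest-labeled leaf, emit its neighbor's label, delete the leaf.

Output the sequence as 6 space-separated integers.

Answer: 3 8 1 2 7 8

Derivation:
Step 1: leaves = {4,5,6}. Remove smallest leaf 4, emit neighbor 3.
Step 2: leaves = {3,5,6}. Remove smallest leaf 3, emit neighbor 8.
Step 3: leaves = {5,6}. Remove smallest leaf 5, emit neighbor 1.
Step 4: leaves = {1,6}. Remove smallest leaf 1, emit neighbor 2.
Step 5: leaves = {2,6}. Remove smallest leaf 2, emit neighbor 7.
Step 6: leaves = {6,7}. Remove smallest leaf 6, emit neighbor 8.
Done: 2 vertices remain (7, 8). Sequence = [3 8 1 2 7 8]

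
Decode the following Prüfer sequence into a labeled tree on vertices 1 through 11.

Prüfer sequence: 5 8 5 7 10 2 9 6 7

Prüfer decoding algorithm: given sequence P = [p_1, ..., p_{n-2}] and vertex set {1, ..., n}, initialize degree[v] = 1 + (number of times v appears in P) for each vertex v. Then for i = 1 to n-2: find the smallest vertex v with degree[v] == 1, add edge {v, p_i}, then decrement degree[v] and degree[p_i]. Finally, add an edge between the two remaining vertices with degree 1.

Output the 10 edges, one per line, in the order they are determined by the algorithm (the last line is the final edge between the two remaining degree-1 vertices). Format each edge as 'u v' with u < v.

Initial degrees: {1:1, 2:2, 3:1, 4:1, 5:3, 6:2, 7:3, 8:2, 9:2, 10:2, 11:1}
Step 1: smallest deg-1 vertex = 1, p_1 = 5. Add edge {1,5}. Now deg[1]=0, deg[5]=2.
Step 2: smallest deg-1 vertex = 3, p_2 = 8. Add edge {3,8}. Now deg[3]=0, deg[8]=1.
Step 3: smallest deg-1 vertex = 4, p_3 = 5. Add edge {4,5}. Now deg[4]=0, deg[5]=1.
Step 4: smallest deg-1 vertex = 5, p_4 = 7. Add edge {5,7}. Now deg[5]=0, deg[7]=2.
Step 5: smallest deg-1 vertex = 8, p_5 = 10. Add edge {8,10}. Now deg[8]=0, deg[10]=1.
Step 6: smallest deg-1 vertex = 10, p_6 = 2. Add edge {2,10}. Now deg[10]=0, deg[2]=1.
Step 7: smallest deg-1 vertex = 2, p_7 = 9. Add edge {2,9}. Now deg[2]=0, deg[9]=1.
Step 8: smallest deg-1 vertex = 9, p_8 = 6. Add edge {6,9}. Now deg[9]=0, deg[6]=1.
Step 9: smallest deg-1 vertex = 6, p_9 = 7. Add edge {6,7}. Now deg[6]=0, deg[7]=1.
Final: two remaining deg-1 vertices are 7, 11. Add edge {7,11}.

Answer: 1 5
3 8
4 5
5 7
8 10
2 10
2 9
6 9
6 7
7 11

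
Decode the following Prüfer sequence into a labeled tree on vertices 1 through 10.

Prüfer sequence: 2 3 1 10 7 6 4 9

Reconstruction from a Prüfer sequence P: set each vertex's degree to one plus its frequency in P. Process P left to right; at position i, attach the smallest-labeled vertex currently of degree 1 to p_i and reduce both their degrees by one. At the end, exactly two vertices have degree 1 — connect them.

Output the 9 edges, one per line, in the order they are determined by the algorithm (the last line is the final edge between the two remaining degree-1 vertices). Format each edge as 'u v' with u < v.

Answer: 2 5
2 3
1 3
1 10
7 8
6 7
4 6
4 9
9 10

Derivation:
Initial degrees: {1:2, 2:2, 3:2, 4:2, 5:1, 6:2, 7:2, 8:1, 9:2, 10:2}
Step 1: smallest deg-1 vertex = 5, p_1 = 2. Add edge {2,5}. Now deg[5]=0, deg[2]=1.
Step 2: smallest deg-1 vertex = 2, p_2 = 3. Add edge {2,3}. Now deg[2]=0, deg[3]=1.
Step 3: smallest deg-1 vertex = 3, p_3 = 1. Add edge {1,3}. Now deg[3]=0, deg[1]=1.
Step 4: smallest deg-1 vertex = 1, p_4 = 10. Add edge {1,10}. Now deg[1]=0, deg[10]=1.
Step 5: smallest deg-1 vertex = 8, p_5 = 7. Add edge {7,8}. Now deg[8]=0, deg[7]=1.
Step 6: smallest deg-1 vertex = 7, p_6 = 6. Add edge {6,7}. Now deg[7]=0, deg[6]=1.
Step 7: smallest deg-1 vertex = 6, p_7 = 4. Add edge {4,6}. Now deg[6]=0, deg[4]=1.
Step 8: smallest deg-1 vertex = 4, p_8 = 9. Add edge {4,9}. Now deg[4]=0, deg[9]=1.
Final: two remaining deg-1 vertices are 9, 10. Add edge {9,10}.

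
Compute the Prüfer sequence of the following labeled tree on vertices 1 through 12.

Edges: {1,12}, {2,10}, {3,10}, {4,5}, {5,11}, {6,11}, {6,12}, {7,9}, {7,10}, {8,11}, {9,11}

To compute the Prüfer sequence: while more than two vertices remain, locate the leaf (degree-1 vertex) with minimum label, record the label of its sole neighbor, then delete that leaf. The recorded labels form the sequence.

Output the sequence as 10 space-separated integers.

Answer: 12 10 10 5 11 11 7 9 11 6

Derivation:
Step 1: leaves = {1,2,3,4,8}. Remove smallest leaf 1, emit neighbor 12.
Step 2: leaves = {2,3,4,8,12}. Remove smallest leaf 2, emit neighbor 10.
Step 3: leaves = {3,4,8,12}. Remove smallest leaf 3, emit neighbor 10.
Step 4: leaves = {4,8,10,12}. Remove smallest leaf 4, emit neighbor 5.
Step 5: leaves = {5,8,10,12}. Remove smallest leaf 5, emit neighbor 11.
Step 6: leaves = {8,10,12}. Remove smallest leaf 8, emit neighbor 11.
Step 7: leaves = {10,12}. Remove smallest leaf 10, emit neighbor 7.
Step 8: leaves = {7,12}. Remove smallest leaf 7, emit neighbor 9.
Step 9: leaves = {9,12}. Remove smallest leaf 9, emit neighbor 11.
Step 10: leaves = {11,12}. Remove smallest leaf 11, emit neighbor 6.
Done: 2 vertices remain (6, 12). Sequence = [12 10 10 5 11 11 7 9 11 6]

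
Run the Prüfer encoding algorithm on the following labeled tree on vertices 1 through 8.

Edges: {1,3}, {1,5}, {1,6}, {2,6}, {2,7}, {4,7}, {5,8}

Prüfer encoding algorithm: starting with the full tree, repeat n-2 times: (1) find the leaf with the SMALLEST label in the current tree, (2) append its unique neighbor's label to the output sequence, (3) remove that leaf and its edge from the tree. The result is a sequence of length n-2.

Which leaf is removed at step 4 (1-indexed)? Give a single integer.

Step 1: current leaves = {3,4,8}. Remove leaf 3 (neighbor: 1).
Step 2: current leaves = {4,8}. Remove leaf 4 (neighbor: 7).
Step 3: current leaves = {7,8}. Remove leaf 7 (neighbor: 2).
Step 4: current leaves = {2,8}. Remove leaf 2 (neighbor: 6).

Answer: 2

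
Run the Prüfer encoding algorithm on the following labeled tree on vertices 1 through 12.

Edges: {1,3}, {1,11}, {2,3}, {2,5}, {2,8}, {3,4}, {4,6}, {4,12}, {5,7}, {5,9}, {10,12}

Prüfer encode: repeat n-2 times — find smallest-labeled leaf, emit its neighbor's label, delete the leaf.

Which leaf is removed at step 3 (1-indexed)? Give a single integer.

Answer: 8

Derivation:
Step 1: current leaves = {6,7,8,9,10,11}. Remove leaf 6 (neighbor: 4).
Step 2: current leaves = {7,8,9,10,11}. Remove leaf 7 (neighbor: 5).
Step 3: current leaves = {8,9,10,11}. Remove leaf 8 (neighbor: 2).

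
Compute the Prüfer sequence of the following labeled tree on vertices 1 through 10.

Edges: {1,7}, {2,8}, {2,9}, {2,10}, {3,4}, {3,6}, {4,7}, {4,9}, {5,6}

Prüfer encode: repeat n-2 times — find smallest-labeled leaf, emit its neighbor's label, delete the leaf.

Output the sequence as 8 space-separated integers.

Answer: 7 6 3 4 4 9 2 2

Derivation:
Step 1: leaves = {1,5,8,10}. Remove smallest leaf 1, emit neighbor 7.
Step 2: leaves = {5,7,8,10}. Remove smallest leaf 5, emit neighbor 6.
Step 3: leaves = {6,7,8,10}. Remove smallest leaf 6, emit neighbor 3.
Step 4: leaves = {3,7,8,10}. Remove smallest leaf 3, emit neighbor 4.
Step 5: leaves = {7,8,10}. Remove smallest leaf 7, emit neighbor 4.
Step 6: leaves = {4,8,10}. Remove smallest leaf 4, emit neighbor 9.
Step 7: leaves = {8,9,10}. Remove smallest leaf 8, emit neighbor 2.
Step 8: leaves = {9,10}. Remove smallest leaf 9, emit neighbor 2.
Done: 2 vertices remain (2, 10). Sequence = [7 6 3 4 4 9 2 2]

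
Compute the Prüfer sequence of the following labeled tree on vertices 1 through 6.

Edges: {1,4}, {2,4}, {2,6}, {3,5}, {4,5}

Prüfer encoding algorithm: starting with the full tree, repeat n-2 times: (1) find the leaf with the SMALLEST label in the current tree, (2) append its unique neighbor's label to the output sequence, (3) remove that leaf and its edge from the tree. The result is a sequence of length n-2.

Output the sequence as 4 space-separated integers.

Answer: 4 5 4 2

Derivation:
Step 1: leaves = {1,3,6}. Remove smallest leaf 1, emit neighbor 4.
Step 2: leaves = {3,6}. Remove smallest leaf 3, emit neighbor 5.
Step 3: leaves = {5,6}. Remove smallest leaf 5, emit neighbor 4.
Step 4: leaves = {4,6}. Remove smallest leaf 4, emit neighbor 2.
Done: 2 vertices remain (2, 6). Sequence = [4 5 4 2]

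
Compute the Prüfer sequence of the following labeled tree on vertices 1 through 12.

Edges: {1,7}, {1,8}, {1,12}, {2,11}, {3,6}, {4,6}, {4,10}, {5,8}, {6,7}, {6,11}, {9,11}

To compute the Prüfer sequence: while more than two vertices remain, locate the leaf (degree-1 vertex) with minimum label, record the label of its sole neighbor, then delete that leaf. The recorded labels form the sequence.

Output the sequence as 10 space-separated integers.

Step 1: leaves = {2,3,5,9,10,12}. Remove smallest leaf 2, emit neighbor 11.
Step 2: leaves = {3,5,9,10,12}. Remove smallest leaf 3, emit neighbor 6.
Step 3: leaves = {5,9,10,12}. Remove smallest leaf 5, emit neighbor 8.
Step 4: leaves = {8,9,10,12}. Remove smallest leaf 8, emit neighbor 1.
Step 5: leaves = {9,10,12}. Remove smallest leaf 9, emit neighbor 11.
Step 6: leaves = {10,11,12}. Remove smallest leaf 10, emit neighbor 4.
Step 7: leaves = {4,11,12}. Remove smallest leaf 4, emit neighbor 6.
Step 8: leaves = {11,12}. Remove smallest leaf 11, emit neighbor 6.
Step 9: leaves = {6,12}. Remove smallest leaf 6, emit neighbor 7.
Step 10: leaves = {7,12}. Remove smallest leaf 7, emit neighbor 1.
Done: 2 vertices remain (1, 12). Sequence = [11 6 8 1 11 4 6 6 7 1]

Answer: 11 6 8 1 11 4 6 6 7 1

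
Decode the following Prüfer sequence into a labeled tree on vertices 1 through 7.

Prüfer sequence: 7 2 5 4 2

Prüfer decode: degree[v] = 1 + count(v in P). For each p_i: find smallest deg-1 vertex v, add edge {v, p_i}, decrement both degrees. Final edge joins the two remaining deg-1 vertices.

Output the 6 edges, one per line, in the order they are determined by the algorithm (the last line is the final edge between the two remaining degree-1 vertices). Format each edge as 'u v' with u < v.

Answer: 1 7
2 3
5 6
4 5
2 4
2 7

Derivation:
Initial degrees: {1:1, 2:3, 3:1, 4:2, 5:2, 6:1, 7:2}
Step 1: smallest deg-1 vertex = 1, p_1 = 7. Add edge {1,7}. Now deg[1]=0, deg[7]=1.
Step 2: smallest deg-1 vertex = 3, p_2 = 2. Add edge {2,3}. Now deg[3]=0, deg[2]=2.
Step 3: smallest deg-1 vertex = 6, p_3 = 5. Add edge {5,6}. Now deg[6]=0, deg[5]=1.
Step 4: smallest deg-1 vertex = 5, p_4 = 4. Add edge {4,5}. Now deg[5]=0, deg[4]=1.
Step 5: smallest deg-1 vertex = 4, p_5 = 2. Add edge {2,4}. Now deg[4]=0, deg[2]=1.
Final: two remaining deg-1 vertices are 2, 7. Add edge {2,7}.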